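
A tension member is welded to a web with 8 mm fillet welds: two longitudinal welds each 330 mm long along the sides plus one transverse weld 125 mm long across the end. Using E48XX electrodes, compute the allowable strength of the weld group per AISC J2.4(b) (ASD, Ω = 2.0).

R_n/Ω ≈ 639 kN

E48XX → F_EXX = 480 MPa.
t_e = 0.707 × 8 = 5.656 mm.
R_nwl = 0.6 × 480 × 5.656 × 660 × 10⁻³ = 1075 kN (longitudinal, 2 welds).
R_nwt = 0.6 × 480 × 5.656 × 125 × 10⁻³ = 203.6 kN (transverse, base value).
(i) R_nwl + R_nwt = 1279 kN; (ii) 0.85 R_nwl + 1.5 R_nwt = 1219 kN.
R_n = max = 1279 kN [governs: (i)]; R_n/Ω = 639.4 kN.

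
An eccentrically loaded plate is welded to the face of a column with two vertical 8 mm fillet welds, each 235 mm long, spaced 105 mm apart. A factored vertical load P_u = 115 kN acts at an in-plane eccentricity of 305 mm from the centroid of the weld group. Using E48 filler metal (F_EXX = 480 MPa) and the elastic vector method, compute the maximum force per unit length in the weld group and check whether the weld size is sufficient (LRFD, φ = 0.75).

f_max ≈ 1420 N/mm; NOT adequate

Total weld length L_w = 470 mm. Treat welds as unit-width lines.
Polar moment about centroid: J = 2[d³/12 + d(b/2)²] = 2[235³/12 + 235×52.5²] = 3458000 mm³.
Direct shear f_v = P/L_w = 115×10³ / 470 = 244.7 N/mm (vertical).
Torsion M = P·e = 115×10³ × 305 = 35075000 N·mm.
Critical point at (x, y) = (52.5, 117.5) from centroid. f_tx = M·y/J = 1192 N/mm; f_ty = M·x/J = 532.5 N/mm.
Resultant f_max = √[f_tx² + (f_v + f_ty)²] = √[1192² + (244.7 + 532.5)²] = 1423 N/mm.
Capacity per unit length: φr_n = 0.75 × 0.6 × 480 × (0.707 × 8) = 1222 N/mm.
1423 > 1222 → NOT adequate.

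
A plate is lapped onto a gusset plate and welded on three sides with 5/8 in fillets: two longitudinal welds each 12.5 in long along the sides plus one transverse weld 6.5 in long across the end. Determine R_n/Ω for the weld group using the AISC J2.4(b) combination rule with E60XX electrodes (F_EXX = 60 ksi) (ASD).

t_e = 0.707 × 0.625 = 0.4419 in.
R_nwl = 0.6 × 60 × 0.4419 × 25 = 397.7 kips (longitudinal, 2 welds).
R_nwt = 0.6 × 60 × 0.4419 × 6.5 = 103.4 kips (transverse, base value).
(i) R_nwl + R_nwt = 501.1 kips; (ii) 0.85 R_nwl + 1.5 R_nwt = 493.1 kips.
R_n = max = 501.1 kips [governs: (i)]; R_n/Ω = 250.5 kips.

R_n/Ω ≈ 251 kips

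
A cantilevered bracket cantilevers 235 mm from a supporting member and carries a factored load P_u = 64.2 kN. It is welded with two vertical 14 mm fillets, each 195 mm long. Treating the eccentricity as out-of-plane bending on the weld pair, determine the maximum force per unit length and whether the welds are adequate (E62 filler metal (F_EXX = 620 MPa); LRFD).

f_max ≈ 1200 N/mm; adequate

L_w = 2 × 195 = 390 mm; section modulus (unit throat) S = 2 × L²/6 = 12680 mm².
Direct shear f_v = P/L_w = 64.2×10³/390 = 164.6 N/mm.
Moment M = P × e = 64.2×10³ × 235 = 15087000 N·mm; bending f_b = M/S = 1190 N/mm.
f_max = √(f_v² + f_b²) = √(164.6² + 1190²) = 1202 N/mm.
φr_n = 0.75 × 0.6 × 620 × (0.707 × 14) = 2762 N/mm → adequate.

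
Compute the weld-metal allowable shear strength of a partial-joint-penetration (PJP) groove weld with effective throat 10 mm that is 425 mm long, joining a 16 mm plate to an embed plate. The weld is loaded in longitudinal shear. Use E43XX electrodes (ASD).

R_n/Ω ≈ 548 kN

E43XX → F_EXX = 430 MPa.
Effective throat (given) t_e = 10 mm.
A_we = 10 × 425 = 4250 mm².
F_nw = 0.6 F_EXX = 258 MPa.
R_n/Ω = (258 × 4250) / 2.0 × 10⁻³ = 548.2 kN.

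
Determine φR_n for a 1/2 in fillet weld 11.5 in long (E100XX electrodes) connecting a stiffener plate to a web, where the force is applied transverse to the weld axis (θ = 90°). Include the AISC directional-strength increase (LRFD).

E100XX → F_EXX = 100 ksi.
t_e = 0.707 × 0.5 = 0.3535 in; A_we = 0.3535 × 11.5 = 4.065 in².
Directional factor: 1.0 + 0.5 sin^1.5(90°) = 1.5.
F_nw = 0.6 × 100 × 1.5 = 90 ksi.
φR_n = 0.75 × 90 × 4.065 = 274.4 kip.

φR_n ≈ 274 kip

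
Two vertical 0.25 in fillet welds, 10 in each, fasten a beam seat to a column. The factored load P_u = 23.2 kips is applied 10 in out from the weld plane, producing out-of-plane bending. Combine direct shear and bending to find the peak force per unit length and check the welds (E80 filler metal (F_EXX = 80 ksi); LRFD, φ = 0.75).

L_w = 2 × 10 = 20 in; section modulus (unit throat) S = 2 × L²/6 = 33.33 in².
Direct shear f_v = P/L_w = 23.2/20 = 1.16 kip/in.
Moment M = P × e = 23.2 × 10 = 232 kip·in; bending f_b = M/S = 6.96 kip/in.
f_max = √(f_v² + f_b²) = √(1.16² + 6.96²) = 7.056 kip/in.
φr_n = 0.75 × 0.6 × 80 × (0.707 × 0.25) = 6.363 kip/in → NOT adequate.

f_max ≈ 7.06 kip/in; NOT adequate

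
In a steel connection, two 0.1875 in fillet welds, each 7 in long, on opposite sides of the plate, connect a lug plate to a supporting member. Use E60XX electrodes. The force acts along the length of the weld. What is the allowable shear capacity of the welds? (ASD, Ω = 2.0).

E60XX → F_EXX = 60 ksi.
Effective throat t_e = 0.707 × 0.1875 = 0.1326 in.
Total length L = 14 in; A_we = 0.1326 × 14 = 1.856 in².
F_nw = 0.6 F_EXX = 0.6 × 60 = 36 ksi.
R_n = 36 × 1.856 = 66.81 kips; R_n/Ω = 66.81/2.0 = 33.41 kips.

R_n/Ω ≈ 33.4 kips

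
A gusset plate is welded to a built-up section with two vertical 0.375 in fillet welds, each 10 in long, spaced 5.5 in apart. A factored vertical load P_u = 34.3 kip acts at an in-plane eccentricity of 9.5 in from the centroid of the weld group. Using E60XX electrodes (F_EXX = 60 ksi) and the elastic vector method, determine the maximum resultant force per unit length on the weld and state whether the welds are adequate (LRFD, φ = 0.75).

f_max ≈ 6.84 kip/in; adequate

Total weld length L_w = 20 in. Treat welds as unit-width lines.
Polar moment about centroid: J = 2[d³/12 + d(b/2)²] = 2[10³/12 + 10×2.75²] = 317.9 in³.
Direct shear f_v = P/L_w = 34.3 / 20 = 1.715 kip/in (vertical).
Torsion M = P·e = 34.3 × 9.5 = 325.85 kip·in.
Critical point at (x, y) = (2.75, 5) from centroid. f_tx = M·y/J = 5.125 kip/in; f_ty = M·x/J = 2.819 kip/in.
Resultant f_max = √[f_tx² + (f_v + f_ty)²] = √[5.125² + (1.715 + 2.819)²] = 6.842 kip/in.
Capacity per unit length: φr_n = 0.75 × 0.6 × 60 × (0.707 × 0.375) = 7.158 kip/in.
6.842 ≤ 7.158 → adequate.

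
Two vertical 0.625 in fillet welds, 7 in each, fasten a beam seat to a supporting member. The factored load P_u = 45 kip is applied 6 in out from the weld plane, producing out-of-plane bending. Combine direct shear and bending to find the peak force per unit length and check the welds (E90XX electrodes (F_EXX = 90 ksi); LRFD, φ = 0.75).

f_max ≈ 16.8 kip/in; adequate

L_w = 2 × 7 = 14 in; section modulus (unit throat) S = 2 × L²/6 = 16.33 in².
Direct shear f_v = P/L_w = 45/14 = 3.214 kip/in.
Moment M = P × e = 45 × 6 = 270 kip·in; bending f_b = M/S = 16.53 kip/in.
f_max = √(f_v² + f_b²) = √(3.214² + 16.53²) = 16.84 kip/in.
φr_n = 0.75 × 0.6 × 90 × (0.707 × 0.625) = 17.9 kip/in → adequate.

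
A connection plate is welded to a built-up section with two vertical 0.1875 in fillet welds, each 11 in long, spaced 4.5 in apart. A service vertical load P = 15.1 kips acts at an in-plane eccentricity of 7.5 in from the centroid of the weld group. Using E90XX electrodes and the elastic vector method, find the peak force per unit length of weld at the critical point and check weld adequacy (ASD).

E90XX → F_EXX = 90 ksi.
Total weld length L_w = 22 in. Treat welds as unit-width lines.
Polar moment about centroid: J = 2[d³/12 + d(b/2)²] = 2[11³/12 + 11×2.25²] = 333.2 in³.
Direct shear f_v = P/L_w = 15.1 / 22 = 0.6864 kip/in (vertical).
Torsion M = P·e = 15.1 × 7.5 = 113.25 kip·in.
Critical point at (x, y) = (2.25, 5.5) from centroid. f_tx = M·y/J = 1.869 kip/in; f_ty = M·x/J = 0.7647 kip/in.
Resultant f_max = √[f_tx² + (f_v + f_ty)²] = √[1.869² + (0.6864 + 0.7647)²] = 2.366 kip/in.
Capacity per unit length: r_n/Ω = (1/2.0) × 0.6 × 90 × (0.707 × 0.1875) = 3.579 kip/in.
2.366 ≤ 3.579 → adequate.

f_max ≈ 2.37 kip/in; adequate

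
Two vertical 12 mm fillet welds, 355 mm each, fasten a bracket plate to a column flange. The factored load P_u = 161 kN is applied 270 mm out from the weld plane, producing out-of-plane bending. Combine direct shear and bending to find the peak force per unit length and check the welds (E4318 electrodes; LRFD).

E43XX → F_EXX = 430 MPa.
L_w = 2 × 355 = 710 mm; section modulus (unit throat) S = 2 × L²/6 = 42010 mm².
Direct shear f_v = P/L_w = 161×10³/710 = 226.8 N/mm.
Moment M = P × e = 161×10³ × 270 = 43470000 N·mm; bending f_b = M/S = 1035 N/mm.
f_max = √(f_v² + f_b²) = √(226.8² + 1035²) = 1059 N/mm.
φr_n = 0.75 × 0.6 × 430 × (0.707 × 12) = 1642 N/mm → adequate.

f_max ≈ 1060 N/mm; adequate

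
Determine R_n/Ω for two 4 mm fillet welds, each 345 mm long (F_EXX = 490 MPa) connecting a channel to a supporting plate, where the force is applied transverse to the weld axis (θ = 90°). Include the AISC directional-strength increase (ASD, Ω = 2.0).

t_e = 0.707 × 4 = 2.828 mm; A_we = 2.828 × 690 = 1951 mm².
Directional factor: 1.0 + 0.5 sin^1.5(90°) = 1.5.
F_nw = 0.6 × 490 × 1.5 = 441 MPa.
R_n/Ω = (441 × 1951) / 2.0 × 10⁻³ = 430.3 kN.

R_n/Ω ≈ 430 kN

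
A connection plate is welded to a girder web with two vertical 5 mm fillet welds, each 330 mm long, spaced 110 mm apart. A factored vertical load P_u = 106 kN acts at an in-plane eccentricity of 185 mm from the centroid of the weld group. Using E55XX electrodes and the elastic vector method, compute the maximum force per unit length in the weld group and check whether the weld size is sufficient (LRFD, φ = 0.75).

E55XX → F_EXX = 550 MPa.
Total weld length L_w = 660 mm. Treat welds as unit-width lines.
Polar moment about centroid: J = 2[d³/12 + d(b/2)²] = 2[330³/12 + 330×55²] = 7986000 mm³.
Direct shear f_v = P/L_w = 106×10³ / 660 = 160.6 N/mm (vertical).
Torsion M = P·e = 106×10³ × 185 = 19610000 N·mm.
Critical point at (x, y) = (55, 165) from centroid. f_tx = M·y/J = 405.2 N/mm; f_ty = M·x/J = 135.1 N/mm.
Resultant f_max = √[f_tx² + (f_v + f_ty)²] = √[405.2² + (160.6 + 135.1)²] = 501.6 N/mm.
Capacity per unit length: φr_n = 0.75 × 0.6 × 550 × (0.707 × 5) = 874.9 N/mm.
501.6 ≤ 874.9 → adequate.

f_max ≈ 502 N/mm; adequate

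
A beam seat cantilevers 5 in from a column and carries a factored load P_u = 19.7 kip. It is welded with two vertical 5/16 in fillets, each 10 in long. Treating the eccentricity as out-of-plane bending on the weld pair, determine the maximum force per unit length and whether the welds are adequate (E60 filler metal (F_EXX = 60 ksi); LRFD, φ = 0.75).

f_max ≈ 3.11 kip/in; adequate

L_w = 2 × 10 = 20 in; section modulus (unit throat) S = 2 × L²/6 = 33.33 in².
Direct shear f_v = P/L_w = 19.7/20 = 0.985 kip/in.
Moment M = P × e = 19.7 × 5 = 98.5 kip·in; bending f_b = M/S = 2.955 kip/in.
f_max = √(f_v² + f_b²) = √(0.985² + 2.955²) = 3.115 kip/in.
φr_n = 0.75 × 0.6 × 60 × (0.707 × 0.3125) = 5.965 kip/in → adequate.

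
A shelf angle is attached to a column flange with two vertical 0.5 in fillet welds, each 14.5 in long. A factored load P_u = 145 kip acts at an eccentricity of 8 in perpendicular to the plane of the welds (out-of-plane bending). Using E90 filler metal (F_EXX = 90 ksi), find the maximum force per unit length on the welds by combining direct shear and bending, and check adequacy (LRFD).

f_max ≈ 17.3 kip/in; NOT adequate

L_w = 2 × 14.5 = 29 in; section modulus (unit throat) S = 2 × L²/6 = 70.08 in².
Direct shear f_v = P/L_w = 145/29 = 5 kip/in.
Moment M = P × e = 145 × 8 = 1160 kip·in; bending f_b = M/S = 16.55 kip/in.
f_max = √(f_v² + f_b²) = √(5² + 16.55²) = 17.29 kip/in.
φr_n = 0.75 × 0.6 × 90 × (0.707 × 0.5) = 14.32 kip/in → NOT adequate.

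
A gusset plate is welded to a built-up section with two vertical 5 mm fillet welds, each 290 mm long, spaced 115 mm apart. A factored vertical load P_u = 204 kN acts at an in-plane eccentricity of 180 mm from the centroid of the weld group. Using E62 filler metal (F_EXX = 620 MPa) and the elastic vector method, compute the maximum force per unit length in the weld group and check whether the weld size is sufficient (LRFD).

f_max ≈ 1140 N/mm; NOT adequate

Total weld length L_w = 580 mm. Treat welds as unit-width lines.
Polar moment about centroid: J = 2[d³/12 + d(b/2)²] = 2[290³/12 + 290×57.5²] = 5982000 mm³.
Direct shear f_v = P/L_w = 204×10³ / 580 = 351.7 N/mm (vertical).
Torsion M = P·e = 204×10³ × 180 = 36720000 N·mm.
Critical point at (x, y) = (57.5, 145) from centroid. f_tx = M·y/J = 890 N/mm; f_ty = M·x/J = 352.9 N/mm.
Resultant f_max = √[f_tx² + (f_v + f_ty)²] = √[890² + (351.7 + 352.9)²] = 1135 N/mm.
Capacity per unit length: φr_n = 0.75 × 0.6 × 620 × (0.707 × 5) = 986.3 N/mm.
1135 > 986.3 → NOT adequate.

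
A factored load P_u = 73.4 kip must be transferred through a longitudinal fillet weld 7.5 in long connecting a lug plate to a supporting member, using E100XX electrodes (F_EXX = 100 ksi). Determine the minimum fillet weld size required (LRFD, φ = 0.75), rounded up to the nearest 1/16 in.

w = 5/16 in

Total weld length L = 7.5 in.
Required throat t_e = P_u / (φ × 0.6 F_EXX × L) = 73.4 / (0.75 × 0.6 × 100 × 7.5) = 0.2175 in.
Required leg w = t_e / 0.707 = 0.3076 in → use 5/16 in.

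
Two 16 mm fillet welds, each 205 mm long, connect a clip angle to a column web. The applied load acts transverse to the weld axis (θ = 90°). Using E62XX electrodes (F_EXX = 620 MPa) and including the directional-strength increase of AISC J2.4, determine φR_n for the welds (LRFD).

φR_n ≈ 1940 kN

t_e = 0.707 × 16 = 11.31 mm; A_we = 11.31 × 410 = 4638 mm².
Directional factor: 1.0 + 0.5 sin^1.5(90°) = 1.5.
F_nw = 0.6 × 620 × 1.5 = 558 MPa.
φR_n = 0.75 × 558 × 4638 × 10⁻³ = 1941 kN.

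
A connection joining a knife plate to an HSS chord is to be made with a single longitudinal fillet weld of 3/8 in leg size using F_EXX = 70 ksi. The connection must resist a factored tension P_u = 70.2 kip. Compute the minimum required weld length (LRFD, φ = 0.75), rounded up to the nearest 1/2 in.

L = 8.5 in

Throat t_e = 0.707 × 0.375 = 0.2651 in.
φr_n = 0.75 × 0.6 × 70 × 0.2651 = 8.351 kip/in.
L_req = P_u / φr_n = 70.2 / 8.351 = 8.406 in total.
Round up → use L = 8.5 in.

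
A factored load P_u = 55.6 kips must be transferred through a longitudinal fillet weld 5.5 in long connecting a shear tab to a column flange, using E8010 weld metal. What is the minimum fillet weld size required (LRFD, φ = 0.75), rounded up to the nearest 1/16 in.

w = 7/16 in

E80XX → F_EXX = 80 ksi.
Total weld length L = 5.5 in.
Required throat t_e = P_u / (φ × 0.6 F_EXX × L) = 55.6 / (0.75 × 0.6 × 80 × 5.5) = 0.2808 in.
Required leg w = t_e / 0.707 = 0.3972 in → use 7/16 in.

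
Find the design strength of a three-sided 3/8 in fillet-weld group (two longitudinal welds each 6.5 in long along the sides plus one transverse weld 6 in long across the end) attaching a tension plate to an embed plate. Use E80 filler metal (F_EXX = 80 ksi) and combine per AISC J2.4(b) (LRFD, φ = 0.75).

t_e = 0.707 × 0.375 = 0.2651 in.
R_nwl = 0.6 × 80 × 0.2651 × 13 = 165.4 kip (longitudinal, 2 welds).
R_nwt = 0.6 × 80 × 0.2651 × 6 = 76.36 kip (transverse, base value).
(i) R_nwl + R_nwt = 241.8 kip; (ii) 0.85 R_nwl + 1.5 R_nwt = 255.2 kip.
R_n = max = 255.2 kip [governs: (ii)]; φR_n = 191.4 kip.

φR_n ≈ 191 kip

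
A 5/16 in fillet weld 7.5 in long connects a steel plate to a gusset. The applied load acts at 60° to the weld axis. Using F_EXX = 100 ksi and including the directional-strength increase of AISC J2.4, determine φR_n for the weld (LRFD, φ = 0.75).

φR_n ≈ 105 kip

t_e = 0.707 × 0.3125 = 0.2209 in; A_we = 0.2209 × 7.5 = 1.657 in².
Directional factor: 1.0 + 0.5 sin^1.5(60°) = 1.403.
F_nw = 0.6 × 100 × 1.403 = 84.18 ksi.
φR_n = 0.75 × 84.18 × 1.657 = 104.6 kip.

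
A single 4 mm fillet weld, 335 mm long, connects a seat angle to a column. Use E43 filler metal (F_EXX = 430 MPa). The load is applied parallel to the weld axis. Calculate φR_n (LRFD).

Effective throat t_e = 0.707 × 4 = 2.828 mm.
Total length L = 335 mm; A_we = 2.828 × 335 = 947.4 mm².
F_nw = 0.6 F_EXX = 0.6 × 430 = 258 MPa.
φR_n = 0.75 × 258 × 947.4 × 10⁻³ = 183.3 kN.

φR_n ≈ 183 kN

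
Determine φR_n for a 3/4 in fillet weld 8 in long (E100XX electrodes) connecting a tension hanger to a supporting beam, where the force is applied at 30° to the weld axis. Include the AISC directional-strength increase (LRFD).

φR_n ≈ 225 kip

E100XX → F_EXX = 100 ksi.
t_e = 0.707 × 0.75 = 0.5302 in; A_we = 0.5302 × 8 = 4.242 in².
Directional factor: 1.0 + 0.5 sin^1.5(30°) = 1.177.
F_nw = 0.6 × 100 × 1.177 = 70.61 ksi.
φR_n = 0.75 × 70.61 × 4.242 = 224.6 kip.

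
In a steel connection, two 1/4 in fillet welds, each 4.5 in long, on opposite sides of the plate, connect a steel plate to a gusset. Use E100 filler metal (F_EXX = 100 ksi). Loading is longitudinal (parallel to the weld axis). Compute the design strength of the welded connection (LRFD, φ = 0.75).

Effective throat t_e = 0.707 × 0.25 = 0.1767 in.
Total length L = 9 in; A_we = 0.1767 × 9 = 1.591 in².
F_nw = 0.6 F_EXX = 0.6 × 100 = 60 ksi.
φR_n = 0.75 × 60 × 1.591 = 71.58 kips.

φR_n ≈ 71.6 kips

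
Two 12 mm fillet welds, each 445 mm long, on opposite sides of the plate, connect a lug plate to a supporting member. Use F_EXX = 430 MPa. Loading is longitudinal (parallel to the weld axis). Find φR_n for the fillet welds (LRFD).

Effective throat t_e = 0.707 × 12 = 8.484 mm.
Total length L = 890 mm; A_we = 8.484 × 890 = 7551 mm².
F_nw = 0.6 F_EXX = 0.6 × 430 = 258 MPa.
φR_n = 0.75 × 258 × 7551 × 10⁻³ = 1461 kN.

φR_n ≈ 1460 kN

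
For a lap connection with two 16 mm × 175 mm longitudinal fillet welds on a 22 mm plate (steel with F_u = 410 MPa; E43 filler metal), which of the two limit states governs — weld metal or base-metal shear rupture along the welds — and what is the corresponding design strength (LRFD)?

E43XX → F_EXX = 430 MPa.
t_e = 0.707 × 16 = 11.31 mm; L = 350 mm.
Weld metal: φR_n = 0.75 × 0.6 × 430 × 11.31 × 350 × 10⁻³ = 766.1 kN.
Base metal (shear rupture): φR_n = 0.75 × 0.6 × 410 × 22 × 350 × 10⁻³ = 1421 kN.
Governing: weld metal.

φR_n ≈ 766 kN (weld metal governs)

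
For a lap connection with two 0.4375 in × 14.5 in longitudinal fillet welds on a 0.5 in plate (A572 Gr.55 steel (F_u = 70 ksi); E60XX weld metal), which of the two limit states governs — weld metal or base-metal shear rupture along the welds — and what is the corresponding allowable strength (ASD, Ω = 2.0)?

E60XX → F_EXX = 60 ksi.
t_e = 0.707 × 0.4375 = 0.3093 in; L = 29 in.
Weld metal: R_n/Ω = (1/2.0) × 0.6 × 60 × 0.3093 × 29 = 161.5 kips.
Base metal (shear rupture): R_n/Ω = (1/2.0) × 0.6 × 70 × 0.5 × 29 = 304.5 kips.
Governing: weld metal.

R_n/Ω ≈ 161 kips (weld metal governs)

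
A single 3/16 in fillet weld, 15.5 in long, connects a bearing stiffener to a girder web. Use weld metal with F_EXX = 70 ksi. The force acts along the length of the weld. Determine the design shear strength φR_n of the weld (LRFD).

Effective throat t_e = 0.707 × 0.1875 = 0.1326 in.
Total length L = 15.5 in; A_we = 0.1326 × 15.5 = 2.055 in².
F_nw = 0.6 F_EXX = 0.6 × 70 = 42 ksi.
φR_n = 0.75 × 42 × 2.055 = 64.72 kips.

φR_n ≈ 64.7 kips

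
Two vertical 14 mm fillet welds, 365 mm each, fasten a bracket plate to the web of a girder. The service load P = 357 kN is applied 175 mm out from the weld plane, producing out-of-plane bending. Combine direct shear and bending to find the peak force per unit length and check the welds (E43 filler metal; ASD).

E43XX → F_EXX = 430 MPa.
L_w = 2 × 365 = 730 mm; section modulus (unit throat) S = 2 × L²/6 = 44410 mm².
Direct shear f_v = P/L_w = 357×10³/730 = 489 N/mm.
Moment M = P × e = 357×10³ × 175 = 62475000 N·mm; bending f_b = M/S = 1407 N/mm.
f_max = √(f_v² + f_b²) = √(489² + 1407²) = 1489 N/mm.
r_n/Ω = (1/2.0) × 0.6 × 430 × (0.707 × 14) = 1277 N/mm → NOT adequate.

f_max ≈ 1490 N/mm; NOT adequate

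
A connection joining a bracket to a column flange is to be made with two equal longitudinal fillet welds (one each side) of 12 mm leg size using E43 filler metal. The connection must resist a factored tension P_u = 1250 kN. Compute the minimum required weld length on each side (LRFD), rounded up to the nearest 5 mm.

E43XX → F_EXX = 430 MPa.
Throat t_e = 0.707 × 12 = 8.484 mm.
φr_n = 0.75 × 0.6 × 430 × 8.484 × 10⁻³ = 1.642 kN/mm.
L_req = P_u / φr_n = 1250 / 1.642 = 761.4 mm total.
Per side: 761.4 / 2 = 380.7 mm.
Round up → use L = 385 mm on each side.

L = 385 mm on each side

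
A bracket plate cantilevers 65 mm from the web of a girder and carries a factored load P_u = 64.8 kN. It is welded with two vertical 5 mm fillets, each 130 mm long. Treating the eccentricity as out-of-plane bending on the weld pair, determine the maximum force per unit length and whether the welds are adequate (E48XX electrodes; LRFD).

E48XX → F_EXX = 480 MPa.
L_w = 2 × 130 = 260 mm; section modulus (unit throat) S = 2 × L²/6 = 5633 mm².
Direct shear f_v = P/L_w = 64.8×10³/260 = 249.2 N/mm.
Moment M = P × e = 64.8×10³ × 65 = 4212000 N·mm; bending f_b = M/S = 747.7 N/mm.
f_max = √(f_v² + f_b²) = √(249.2² + 747.7²) = 788.1 N/mm.
φr_n = 0.75 × 0.6 × 480 × (0.707 × 5) = 763.6 N/mm → NOT adequate.

f_max ≈ 788 N/mm; NOT adequate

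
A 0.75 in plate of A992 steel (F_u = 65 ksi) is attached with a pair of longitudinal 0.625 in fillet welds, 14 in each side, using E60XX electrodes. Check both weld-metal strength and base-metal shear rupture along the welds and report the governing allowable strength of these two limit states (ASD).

R_n/Ω ≈ 223 kip (weld metal governs)

E60XX → F_EXX = 60 ksi.
t_e = 0.707 × 0.625 = 0.4419 in; L = 28 in.
Weld metal: R_n/Ω = (1/2.0) × 0.6 × 60 × 0.4419 × 28 = 222.7 kip.
Base metal (shear rupture): R_n/Ω = (1/2.0) × 0.6 × 65 × 0.75 × 28 = 409.5 kip.
Governing: weld metal.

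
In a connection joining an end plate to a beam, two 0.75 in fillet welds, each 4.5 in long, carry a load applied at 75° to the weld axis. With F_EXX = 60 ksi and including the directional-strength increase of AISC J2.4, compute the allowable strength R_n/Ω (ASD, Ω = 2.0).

t_e = 0.707 × 0.75 = 0.5302 in; A_we = 0.5302 × 9 = 4.772 in².
Directional factor: 1.0 + 0.5 sin^1.5(75°) = 1.475.
F_nw = 0.6 × 60 × 1.475 = 53.09 ksi.
R_n/Ω = (53.09 × 4.772) / 2.0 = 126.7 kip.

R_n/Ω ≈ 127 kip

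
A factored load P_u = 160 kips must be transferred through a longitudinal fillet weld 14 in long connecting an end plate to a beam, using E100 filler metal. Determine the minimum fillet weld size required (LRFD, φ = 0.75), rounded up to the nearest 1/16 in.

w = 3/8 in

E100XX → F_EXX = 100 ksi.
Total weld length L = 14 in.
Required throat t_e = P_u / (φ × 0.6 F_EXX × L) = 160 / (0.75 × 0.6 × 100 × 14) = 0.254 in.
Required leg w = t_e / 0.707 = 0.3592 in → use 3/8 in.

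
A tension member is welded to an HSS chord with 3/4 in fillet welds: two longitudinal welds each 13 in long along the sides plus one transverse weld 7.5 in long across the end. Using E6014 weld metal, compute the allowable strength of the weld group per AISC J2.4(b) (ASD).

R_n/Ω ≈ 320 kip

E60XX → F_EXX = 60 ksi.
t_e = 0.707 × 0.75 = 0.5302 in.
R_nwl = 0.6 × 60 × 0.5302 × 26 = 496.3 kip (longitudinal, 2 welds).
R_nwt = 0.6 × 60 × 0.5302 × 7.5 = 143.2 kip (transverse, base value).
(i) R_nwl + R_nwt = 639.5 kip; (ii) 0.85 R_nwl + 1.5 R_nwt = 636.6 kip.
R_n = max = 639.5 kip [governs: (i)]; R_n/Ω = 319.7 kip.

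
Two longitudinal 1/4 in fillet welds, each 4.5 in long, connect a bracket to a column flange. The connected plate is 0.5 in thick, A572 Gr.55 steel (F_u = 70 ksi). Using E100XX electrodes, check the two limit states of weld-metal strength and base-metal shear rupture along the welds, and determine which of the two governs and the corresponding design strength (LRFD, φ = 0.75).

φR_n ≈ 71.6 kips (weld metal governs)

E100XX → F_EXX = 100 ksi.
t_e = 0.707 × 0.25 = 0.1767 in; L = 9 in.
Weld metal: φR_n = 0.75 × 0.6 × 100 × 0.1767 × 9 = 71.58 kips.
Base metal (shear rupture): φR_n = 0.75 × 0.6 × 70 × 0.5 × 9 = 141.8 kips.
Governing: weld metal.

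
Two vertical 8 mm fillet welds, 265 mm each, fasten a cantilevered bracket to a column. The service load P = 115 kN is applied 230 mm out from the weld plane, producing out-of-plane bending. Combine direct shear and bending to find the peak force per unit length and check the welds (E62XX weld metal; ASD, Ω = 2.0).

f_max ≈ 1150 N/mm; NOT adequate

E62XX → F_EXX = 620 MPa.
L_w = 2 × 265 = 530 mm; section modulus (unit throat) S = 2 × L²/6 = 23410 mm².
Direct shear f_v = P/L_w = 115×10³/530 = 217 N/mm.
Moment M = P × e = 115×10³ × 230 = 26450000 N·mm; bending f_b = M/S = 1130 N/mm.
f_max = √(f_v² + f_b²) = √(217² + 1130²) = 1151 N/mm.
r_n/Ω = (1/2.0) × 0.6 × 620 × (0.707 × 8) = 1052 N/mm → NOT adequate.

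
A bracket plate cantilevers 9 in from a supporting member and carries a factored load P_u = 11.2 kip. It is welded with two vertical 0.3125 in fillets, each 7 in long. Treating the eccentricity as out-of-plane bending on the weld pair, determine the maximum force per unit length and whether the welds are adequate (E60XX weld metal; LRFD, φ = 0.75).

E60XX → F_EXX = 60 ksi.
L_w = 2 × 7 = 14 in; section modulus (unit throat) S = 2 × L²/6 = 16.33 in².
Direct shear f_v = P/L_w = 11.2/14 = 0.8 kip/in.
Moment M = P × e = 11.2 × 9 = 100.8 kip·in; bending f_b = M/S = 6.171 kip/in.
f_max = √(f_v² + f_b²) = √(0.8² + 6.171²) = 6.223 kip/in.
φr_n = 0.75 × 0.6 × 60 × (0.707 × 0.3125) = 5.965 kip/in → NOT adequate.

f_max ≈ 6.22 kip/in; NOT adequate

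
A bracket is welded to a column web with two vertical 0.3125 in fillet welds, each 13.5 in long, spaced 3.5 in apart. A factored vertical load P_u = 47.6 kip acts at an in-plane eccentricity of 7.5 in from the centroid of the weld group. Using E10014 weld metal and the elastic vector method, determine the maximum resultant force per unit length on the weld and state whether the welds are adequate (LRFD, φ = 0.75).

E100XX → F_EXX = 100 ksi.
Total weld length L_w = 27 in. Treat welds as unit-width lines.
Polar moment about centroid: J = 2[d³/12 + d(b/2)²] = 2[13.5³/12 + 13.5×1.75²] = 492.8 in³.
Direct shear f_v = P/L_w = 47.6 / 27 = 1.763 kip/in (vertical).
Torsion M = P·e = 47.6 × 7.5 = 357 kip·in.
Critical point at (x, y) = (1.75, 6.75) from centroid. f_tx = M·y/J = 4.89 kip/in; f_ty = M·x/J = 1.268 kip/in.
Resultant f_max = √[f_tx² + (f_v + f_ty)²] = √[4.89² + (1.763 + 1.268)²] = 5.753 kip/in.
Capacity per unit length: φr_n = 0.75 × 0.6 × 100 × (0.707 × 0.3125) = 9.942 kip/in.
5.753 ≤ 9.942 → adequate.

f_max ≈ 5.75 kip/in; adequate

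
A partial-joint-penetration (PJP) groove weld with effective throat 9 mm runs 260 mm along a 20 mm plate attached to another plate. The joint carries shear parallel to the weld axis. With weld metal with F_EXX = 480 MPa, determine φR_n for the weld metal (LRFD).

Effective throat (given) t_e = 9 mm.
A_we = 9 × 260 = 2340 mm².
F_nw = 0.6 F_EXX = 288 MPa.
φR_n = 0.75 × 288 × 2340 × 10⁻³ = 505.4 kN.

φR_n ≈ 505 kN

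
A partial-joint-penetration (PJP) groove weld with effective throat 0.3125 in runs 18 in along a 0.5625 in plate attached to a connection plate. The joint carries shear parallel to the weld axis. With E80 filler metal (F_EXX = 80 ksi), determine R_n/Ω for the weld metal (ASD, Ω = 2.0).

R_n/Ω ≈ 135 kip

Effective throat (given) t_e = 0.3125 in.
A_we = 0.3125 × 18 = 5.625 in².
F_nw = 0.6 F_EXX = 48 ksi.
R_n/Ω = (48 × 5.625) / 2.0 = 135 kip.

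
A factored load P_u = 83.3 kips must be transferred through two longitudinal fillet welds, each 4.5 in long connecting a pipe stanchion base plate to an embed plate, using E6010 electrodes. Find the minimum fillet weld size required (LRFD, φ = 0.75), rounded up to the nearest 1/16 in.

w = 1/2 in

E60XX → F_EXX = 60 ksi.
Total weld length L = 9 in.
Required throat t_e = P_u / (φ × 0.6 F_EXX × L) = 83.3 / (0.75 × 0.6 × 60 × 9) = 0.3428 in.
Required leg w = t_e / 0.707 = 0.4849 in → use 1/2 in.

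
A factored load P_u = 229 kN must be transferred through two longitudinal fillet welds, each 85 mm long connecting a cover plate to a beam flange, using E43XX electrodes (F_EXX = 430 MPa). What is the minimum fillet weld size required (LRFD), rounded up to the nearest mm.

w = 10 mm

Total weld length L = 170 mm.
Required throat t_e = P_u / (φ × 0.6 F_EXX × L) = 229 / (0.75 × 0.6 × 430 × 170 × 10⁻³) = 6.962 mm.
Required leg w = t_e / 0.707 = 9.847 mm → use 10 mm.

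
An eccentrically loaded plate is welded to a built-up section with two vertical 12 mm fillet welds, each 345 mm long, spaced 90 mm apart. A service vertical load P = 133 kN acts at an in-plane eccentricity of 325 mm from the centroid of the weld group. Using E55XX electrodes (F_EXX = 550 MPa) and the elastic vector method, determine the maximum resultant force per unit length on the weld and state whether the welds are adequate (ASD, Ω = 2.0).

f_max ≈ 1000 N/mm; adequate

Total weld length L_w = 690 mm. Treat welds as unit-width lines.
Polar moment about centroid: J = 2[d³/12 + d(b/2)²] = 2[345³/12 + 345×45²] = 8241000 mm³.
Direct shear f_v = P/L_w = 133×10³ / 690 = 192.8 N/mm (vertical).
Torsion M = P·e = 133×10³ × 325 = 43225000 N·mm.
Critical point at (x, y) = (45, 172.5) from centroid. f_tx = M·y/J = 904.8 N/mm; f_ty = M·x/J = 236 N/mm.
Resultant f_max = √[f_tx² + (f_v + f_ty)²] = √[904.8² + (192.8 + 236)²] = 1001 N/mm.
Capacity per unit length: r_n/Ω = (1/2.0) × 0.6 × 550 × (0.707 × 12) = 1400 N/mm.
1001 ≤ 1400 → adequate.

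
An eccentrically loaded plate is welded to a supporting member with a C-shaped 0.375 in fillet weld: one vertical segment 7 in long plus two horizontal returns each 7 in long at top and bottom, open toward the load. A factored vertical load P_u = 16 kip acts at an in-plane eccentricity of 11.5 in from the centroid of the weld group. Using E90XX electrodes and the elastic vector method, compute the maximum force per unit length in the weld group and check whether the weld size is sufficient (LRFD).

f_max ≈ 4.05 kip/in; adequate

E90XX → F_EXX = 90 ksi.
Total weld length L_w = 21 in. Treat welds as unit-width lines.
Centroid: x̄ = 2×7×3.5 / 21 = 2.333 in from the vertical weld.
Polar moment about centroid: J = I_x + I_y = [7³/12 + 2×7×3.5²] + [7×2.333² + 2(7³/12 + 7×1.167²)] = 314.4 in³.
Direct shear f_v = P/L_w = 16 / 21 = 0.7619 kip/in (vertical).
Torsion M = P·e = 16 × 11.5 = 184 kip·in.
Critical point at (x, y) = (4.667, 3.5) from centroid. f_tx = M·y/J = 2.048 kip/in; f_ty = M·x/J = 2.731 kip/in.
Resultant f_max = √[f_tx² + (f_v + f_ty)²] = √[2.048² + (0.7619 + 2.731)²] = 4.049 kip/in.
Capacity per unit length: φr_n = 0.75 × 0.6 × 90 × (0.707 × 0.375) = 10.74 kip/in.
4.049 ≤ 10.74 → adequate.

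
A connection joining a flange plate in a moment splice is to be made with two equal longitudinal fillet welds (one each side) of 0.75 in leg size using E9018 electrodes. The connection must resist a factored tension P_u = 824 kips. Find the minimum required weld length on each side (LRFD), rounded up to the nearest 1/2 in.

E90XX → F_EXX = 90 ksi.
Throat t_e = 0.707 × 0.75 = 0.5302 in.
φr_n = 0.75 × 0.6 × 90 × 0.5302 = 21.48 kips/in.
L_req = P_u / φr_n = 824 / 21.48 = 38.37 in total.
Per side: 38.37 / 2 = 19.18 in.
Round up → use L = 19.5 in on each side.

L = 19.5 in on each side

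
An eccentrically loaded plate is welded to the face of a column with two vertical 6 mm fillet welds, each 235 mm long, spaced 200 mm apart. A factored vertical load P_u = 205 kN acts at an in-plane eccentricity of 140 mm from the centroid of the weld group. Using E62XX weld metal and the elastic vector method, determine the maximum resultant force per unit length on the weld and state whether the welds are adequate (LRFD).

f_max ≈ 986 N/mm; adequate

E62XX → F_EXX = 620 MPa.
Total weld length L_w = 470 mm. Treat welds as unit-width lines.
Polar moment about centroid: J = 2[d³/12 + d(b/2)²] = 2[235³/12 + 235×100²] = 6863000 mm³.
Direct shear f_v = P/L_w = 205×10³ / 470 = 436.2 N/mm (vertical).
Torsion M = P·e = 205×10³ × 140 = 28700000 N·mm.
Critical point at (x, y) = (100, 117.5) from centroid. f_tx = M·y/J = 491.4 N/mm; f_ty = M·x/J = 418.2 N/mm.
Resultant f_max = √[f_tx² + (f_v + f_ty)²] = √[491.4² + (436.2 + 418.2)²] = 985.6 N/mm.
Capacity per unit length: φr_n = 0.75 × 0.6 × 620 × (0.707 × 6) = 1184 N/mm.
985.6 ≤ 1184 → adequate.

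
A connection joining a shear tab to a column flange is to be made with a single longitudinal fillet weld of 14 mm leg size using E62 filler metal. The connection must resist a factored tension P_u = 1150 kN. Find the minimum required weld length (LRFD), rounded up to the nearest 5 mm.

E62XX → F_EXX = 620 MPa.
Throat t_e = 0.707 × 14 = 9.898 mm.
φr_n = 0.75 × 0.6 × 620 × 9.898 × 10⁻³ = 2.762 kN/mm.
L_req = P_u / φr_n = 1150 / 2.762 = 416.4 mm total.
Round up → use L = 420 mm.

L = 420 mm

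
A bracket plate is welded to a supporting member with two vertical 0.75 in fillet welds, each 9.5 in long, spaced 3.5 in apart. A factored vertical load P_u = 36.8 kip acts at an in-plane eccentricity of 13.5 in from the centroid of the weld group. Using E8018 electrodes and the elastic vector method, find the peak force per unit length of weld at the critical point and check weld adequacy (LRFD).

E80XX → F_EXX = 80 ksi.
Total weld length L_w = 19 in. Treat welds as unit-width lines.
Polar moment about centroid: J = 2[d³/12 + d(b/2)²] = 2[9.5³/12 + 9.5×1.75²] = 201.1 in³.
Direct shear f_v = P/L_w = 36.8 / 19 = 1.937 kip/in (vertical).
Torsion M = P·e = 36.8 × 13.5 = 496.8 kip·in.
Critical point at (x, y) = (1.75, 4.75) from centroid. f_tx = M·y/J = 11.74 kip/in; f_ty = M·x/J = 4.324 kip/in.
Resultant f_max = √[f_tx² + (f_v + f_ty)²] = √[11.74² + (1.937 + 4.324)²] = 13.3 kip/in.
Capacity per unit length: φr_n = 0.75 × 0.6 × 80 × (0.707 × 0.75) = 19.09 kip/in.
13.3 ≤ 19.09 → adequate.

f_max ≈ 13.3 kip/in; adequate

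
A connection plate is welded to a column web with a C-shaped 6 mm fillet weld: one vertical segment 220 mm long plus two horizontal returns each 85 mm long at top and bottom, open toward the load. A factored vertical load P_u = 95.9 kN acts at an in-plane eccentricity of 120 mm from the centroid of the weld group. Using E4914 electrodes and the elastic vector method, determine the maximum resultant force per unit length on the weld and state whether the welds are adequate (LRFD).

f_max ≈ 623 N/mm; adequate

E49XX → F_EXX = 490 MPa.
Total weld length L_w = 390 mm. Treat welds as unit-width lines.
Centroid: x̄ = 2×85×42.5 / 390 = 18.53 mm from the vertical weld.
Polar moment about centroid: J = I_x + I_y = [220³/12 + 2×85×110²] + [220×18.53² + 2(85³/12 + 85×23.97²)] = 3220000 mm³.
Direct shear f_v = P/L_w = 95.9×10³ / 390 = 245.9 N/mm (vertical).
Torsion M = P·e = 95.9×10³ × 120 = 11508000 N·mm.
Critical point at (x, y) = (66.47, 110) from centroid. f_tx = M·y/J = 393.1 N/mm; f_ty = M·x/J = 237.6 N/mm.
Resultant f_max = √[f_tx² + (f_v + f_ty)²] = √[393.1² + (245.9 + 237.6)²] = 623.1 N/mm.
Capacity per unit length: φr_n = 0.75 × 0.6 × 490 × (0.707 × 6) = 935.4 N/mm.
623.1 ≤ 935.4 → adequate.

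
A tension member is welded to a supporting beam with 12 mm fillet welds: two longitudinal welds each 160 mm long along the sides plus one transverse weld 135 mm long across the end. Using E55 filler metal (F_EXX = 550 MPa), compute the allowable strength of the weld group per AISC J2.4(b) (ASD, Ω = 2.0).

R_n/Ω ≈ 664 kN

t_e = 0.707 × 12 = 8.484 mm.
R_nwl = 0.6 × 550 × 8.484 × 320 × 10⁻³ = 895.9 kN (longitudinal, 2 welds).
R_nwt = 0.6 × 550 × 8.484 × 135 × 10⁻³ = 378 kN (transverse, base value).
(i) R_nwl + R_nwt = 1274 kN; (ii) 0.85 R_nwl + 1.5 R_nwt = 1328 kN.
R_n = max = 1328 kN [governs: (ii)]; R_n/Ω = 664.2 kN.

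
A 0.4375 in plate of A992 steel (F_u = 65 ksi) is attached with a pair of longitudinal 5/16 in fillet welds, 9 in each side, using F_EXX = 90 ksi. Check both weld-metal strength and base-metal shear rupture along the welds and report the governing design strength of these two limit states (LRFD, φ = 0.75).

φR_n ≈ 161 kips (weld metal governs)

t_e = 0.707 × 0.3125 = 0.2209 in; L = 18 in.
Weld metal: φR_n = 0.75 × 0.6 × 90 × 0.2209 × 18 = 161.1 kips.
Base metal (shear rupture): φR_n = 0.75 × 0.6 × 65 × 0.4375 × 18 = 230.3 kips.
Governing: weld metal.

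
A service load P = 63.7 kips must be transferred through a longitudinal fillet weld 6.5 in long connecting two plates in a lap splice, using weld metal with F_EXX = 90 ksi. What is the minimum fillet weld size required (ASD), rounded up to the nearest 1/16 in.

Total weld length L = 6.5 in.
Required throat t_e = P × Ω / (0.6 F_EXX × L) = 63.7 × 2.0 / (0.6 × 90 × 6.5) = 0.363 in.
Required leg w = t_e / 0.707 = 0.5134 in → use 9/16 in.

w = 9/16 in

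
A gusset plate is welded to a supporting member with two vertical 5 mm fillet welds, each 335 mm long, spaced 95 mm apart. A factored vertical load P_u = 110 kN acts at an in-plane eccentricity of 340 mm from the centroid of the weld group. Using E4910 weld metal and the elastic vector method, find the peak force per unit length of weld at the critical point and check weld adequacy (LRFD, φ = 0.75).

f_max ≈ 896 N/mm; NOT adequate

E49XX → F_EXX = 490 MPa.
Total weld length L_w = 670 mm. Treat welds as unit-width lines.
Polar moment about centroid: J = 2[d³/12 + d(b/2)²] = 2[335³/12 + 335×47.5²] = 7778000 mm³.
Direct shear f_v = P/L_w = 110×10³ / 670 = 164.2 N/mm (vertical).
Torsion M = P·e = 110×10³ × 340 = 37400000 N·mm.
Critical point at (x, y) = (47.5, 167.5) from centroid. f_tx = M·y/J = 805.5 N/mm; f_ty = M·x/J = 228.4 N/mm.
Resultant f_max = √[f_tx² + (f_v + f_ty)²] = √[805.5² + (164.2 + 228.4)²] = 896 N/mm.
Capacity per unit length: φr_n = 0.75 × 0.6 × 490 × (0.707 × 5) = 779.5 N/mm.
896 > 779.5 → NOT adequate.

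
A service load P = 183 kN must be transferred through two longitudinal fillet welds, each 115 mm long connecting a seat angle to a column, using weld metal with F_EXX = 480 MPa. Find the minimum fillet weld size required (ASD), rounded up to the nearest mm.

Total weld length L = 230 mm.
Required throat t_e = P × Ω / (0.6 F_EXX × L) = 183 × 2.0 / (0.6 × 480 × 230 × 10⁻³) = 5.525 mm.
Required leg w = t_e / 0.707 = 7.815 mm → use 8 mm.

w = 8 mm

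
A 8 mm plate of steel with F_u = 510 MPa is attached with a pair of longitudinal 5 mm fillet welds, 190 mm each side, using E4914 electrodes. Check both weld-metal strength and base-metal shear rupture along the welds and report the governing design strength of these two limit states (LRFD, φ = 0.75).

E49XX → F_EXX = 490 MPa.
t_e = 0.707 × 5 = 3.535 mm; L = 380 mm.
Weld metal: φR_n = 0.75 × 0.6 × 490 × 3.535 × 380 × 10⁻³ = 296.2 kN.
Base metal (shear rupture): φR_n = 0.75 × 0.6 × 510 × 8 × 380 × 10⁻³ = 697.7 kN.
Governing: weld metal.

φR_n ≈ 296 kN (weld metal governs)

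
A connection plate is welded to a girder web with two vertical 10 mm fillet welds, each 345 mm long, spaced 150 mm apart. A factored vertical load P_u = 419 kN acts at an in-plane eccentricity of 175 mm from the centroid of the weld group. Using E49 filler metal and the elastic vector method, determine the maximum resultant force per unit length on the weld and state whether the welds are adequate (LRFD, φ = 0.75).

f_max ≈ 1630 N/mm; NOT adequate

E49XX → F_EXX = 490 MPa.
Total weld length L_w = 690 mm. Treat welds as unit-width lines.
Polar moment about centroid: J = 2[d³/12 + d(b/2)²] = 2[345³/12 + 345×75²] = 10730000 mm³.
Direct shear f_v = P/L_w = 419×10³ / 690 = 607.2 N/mm (vertical).
Torsion M = P·e = 419×10³ × 175 = 73325000 N·mm.
Critical point at (x, y) = (75, 172.5) from centroid. f_tx = M·y/J = 1179 N/mm; f_ty = M·x/J = 512.8 N/mm.
Resultant f_max = √[f_tx² + (f_v + f_ty)²] = √[1179² + (607.2 + 512.8)²] = 1626 N/mm.
Capacity per unit length: φr_n = 0.75 × 0.6 × 490 × (0.707 × 10) = 1559 N/mm.
1626 > 1559 → NOT adequate.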